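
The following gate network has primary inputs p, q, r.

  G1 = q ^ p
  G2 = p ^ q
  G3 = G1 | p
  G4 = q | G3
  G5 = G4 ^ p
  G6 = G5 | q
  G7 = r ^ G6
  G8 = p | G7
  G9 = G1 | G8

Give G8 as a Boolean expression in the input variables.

p | (r ^ (((q | ((q ^ p) | p)) ^ p) | q))

G1 = q ^ p
G3 = G1 | p = (q ^ p) | p
G4 = q | G3 = q | ((q ^ p) | p)
G5 = G4 ^ p = (q | ((q ^ p) | p)) ^ p
G6 = G5 | q = ((q | ((q ^ p) | p)) ^ p) | q
G7 = r ^ G6 = r ^ (((q | ((q ^ p) | p)) ^ p) | q)
G8 = p | G7 = p | (r ^ (((q | ((q ^ p) | p)) ^ p) | q))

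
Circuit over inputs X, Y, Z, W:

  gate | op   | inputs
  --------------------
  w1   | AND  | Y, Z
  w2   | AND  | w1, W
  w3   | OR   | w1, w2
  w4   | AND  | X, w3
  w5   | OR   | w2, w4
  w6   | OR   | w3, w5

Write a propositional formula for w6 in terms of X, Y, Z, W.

w1 = Y AND Z
w2 = w1 AND W = (Y AND Z) AND W
w3 = w1 OR w2 = (Y AND Z) OR ((Y AND Z) AND W)
w4 = X AND w3 = X AND ((Y AND Z) OR ((Y AND Z) AND W))
w5 = w2 OR w4 = ((Y AND Z) AND W) OR (X AND ((Y AND Z) OR ((Y AND Z) AND W)))
w6 = w3 OR w5 = ((Y AND Z) OR ((Y AND Z) AND W)) OR (((Y AND Z) AND W) OR (X AND ((Y AND Z) OR ((Y AND Z) AND W))))

((Y AND Z) OR ((Y AND Z) AND W)) OR (((Y AND Z) AND W) OR (X AND ((Y AND Z) OR ((Y AND Z) AND W))))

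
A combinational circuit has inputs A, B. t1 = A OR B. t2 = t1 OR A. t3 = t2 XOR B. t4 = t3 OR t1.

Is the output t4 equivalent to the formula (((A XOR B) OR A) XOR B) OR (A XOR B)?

No

t1 = A OR B
t2 = t1 OR A = (A OR B) OR A
t3 = t2 XOR B = ((A OR B) OR A) XOR B
t4 = t3 OR t1 = (((A OR B) OR A) XOR B) OR (A OR B)
At A=1, B=1: circuit gives 1, formula gives 0.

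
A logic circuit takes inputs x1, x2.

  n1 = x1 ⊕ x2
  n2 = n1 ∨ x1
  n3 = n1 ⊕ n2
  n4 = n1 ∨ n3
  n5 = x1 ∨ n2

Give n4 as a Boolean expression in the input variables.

n1 = x1 ⊕ x2
n2 = n1 ∨ x1 = (x1 ⊕ x2) ∨ x1
n3 = n1 ⊕ n2 = (x1 ⊕ x2) ⊕ ((x1 ⊕ x2) ∨ x1)
n4 = n1 ∨ n3 = (x1 ⊕ x2) ∨ ((x1 ⊕ x2) ⊕ ((x1 ⊕ x2) ∨ x1))

(x1 ⊕ x2) ∨ ((x1 ⊕ x2) ⊕ ((x1 ⊕ x2) ∨ x1))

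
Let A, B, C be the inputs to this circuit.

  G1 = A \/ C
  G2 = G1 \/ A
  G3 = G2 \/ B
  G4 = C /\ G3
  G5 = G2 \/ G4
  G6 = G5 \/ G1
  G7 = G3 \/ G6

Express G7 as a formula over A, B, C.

(((A \/ C) \/ A) \/ B) \/ ((((A \/ C) \/ A) \/ (C /\ (((A \/ C) \/ A) \/ B))) \/ (A \/ C))

G1 = A \/ C
G2 = G1 \/ A = (A \/ C) \/ A
G3 = G2 \/ B = ((A \/ C) \/ A) \/ B
G4 = C /\ G3 = C /\ (((A \/ C) \/ A) \/ B)
G5 = G2 \/ G4 = ((A \/ C) \/ A) \/ (C /\ (((A \/ C) \/ A) \/ B))
G6 = G5 \/ G1 = (((A \/ C) \/ A) \/ (C /\ (((A \/ C) \/ A) \/ B))) \/ (A \/ C)
G7 = G3 \/ G6 = (((A \/ C) \/ A) \/ B) \/ ((((A \/ C) \/ A) \/ (C /\ (((A \/ C) \/ A) \/ B))) \/ (A \/ C))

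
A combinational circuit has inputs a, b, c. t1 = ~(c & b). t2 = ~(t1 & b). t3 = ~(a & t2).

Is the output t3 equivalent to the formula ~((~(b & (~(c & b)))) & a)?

Yes

t1 = ~(c & b)
t2 = ~(t1 & b) = ~((~(c & b)) & b)
t3 = ~(a & t2) = ~(a & (~((~(c & b)) & b)))
At a=1, b=0, c=0: circuit gives 0, formula gives 0.
At a=0, b=0, c=0: circuit gives 1, formula gives 1.
Agrees on all 8 inputs.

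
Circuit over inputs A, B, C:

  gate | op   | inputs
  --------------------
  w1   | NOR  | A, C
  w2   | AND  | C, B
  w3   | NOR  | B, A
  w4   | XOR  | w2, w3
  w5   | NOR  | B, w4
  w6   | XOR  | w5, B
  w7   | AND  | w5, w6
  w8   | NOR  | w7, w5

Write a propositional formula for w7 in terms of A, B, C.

(B NOR ((C AND B) XOR (B NOR A))) AND ((B NOR ((C AND B) XOR (B NOR A))) XOR B)

w2 = C AND B
w3 = B NOR A
w4 = w2 XOR w3 = (C AND B) XOR (B NOR A)
w5 = B NOR w4 = B NOR ((C AND B) XOR (B NOR A))
w6 = w5 XOR B = (B NOR ((C AND B) XOR (B NOR A))) XOR B
w7 = w5 AND w6 = (B NOR ((C AND B) XOR (B NOR A))) AND ((B NOR ((C AND B) XOR (B NOR A))) XOR B)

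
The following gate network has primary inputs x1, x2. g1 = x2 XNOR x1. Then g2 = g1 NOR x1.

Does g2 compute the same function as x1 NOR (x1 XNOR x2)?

g1 = x2 XNOR x1
g2 = g1 NOR x1 = (x2 XNOR x1) NOR x1
At x1=0, x2=0: circuit gives 0, formula gives 0.
At x1=0, x2=1: circuit gives 1, formula gives 1.
Agrees on all 4 inputs.

Yes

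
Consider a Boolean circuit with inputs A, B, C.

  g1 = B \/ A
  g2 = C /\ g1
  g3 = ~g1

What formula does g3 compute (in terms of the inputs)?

g1 = B \/ A
g3 = ~g1 = ~(B \/ A)

~(B \/ A)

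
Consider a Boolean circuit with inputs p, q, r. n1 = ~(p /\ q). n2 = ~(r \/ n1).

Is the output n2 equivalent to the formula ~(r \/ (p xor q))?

n1 = ~(p /\ q)
n2 = ~(r \/ n1) = ~(r \/ (~(p /\ q)))
At p=0, q=0, r=0: circuit gives 0, formula gives 1.

No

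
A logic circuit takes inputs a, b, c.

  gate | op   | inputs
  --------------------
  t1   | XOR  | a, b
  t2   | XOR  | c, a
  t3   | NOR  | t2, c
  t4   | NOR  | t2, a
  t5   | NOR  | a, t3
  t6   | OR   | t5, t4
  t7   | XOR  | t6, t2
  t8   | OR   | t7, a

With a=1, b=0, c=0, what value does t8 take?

t2 = 0 XOR 1 = 1
t3 = 1 NOR 0 = 0
t4 = 1 NOR 1 = 0
t5 = 1 NOR 0 = 0
t6 = 0 OR 0 = 0
t7 = 0 XOR 1 = 1
t8 = 1 OR 1 = 1

1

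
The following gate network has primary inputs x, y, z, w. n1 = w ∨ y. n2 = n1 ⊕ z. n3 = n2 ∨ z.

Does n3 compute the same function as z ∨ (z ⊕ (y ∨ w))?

n1 = w ∨ y
n2 = n1 ⊕ z = (w ∨ y) ⊕ z
n3 = n2 ∨ z = ((w ∨ y) ⊕ z) ∨ z
At x=0, y=0, z=0, w=0: circuit gives 0, formula gives 0.
At x=0, y=0, z=0, w=1: circuit gives 1, formula gives 1.
Agrees on all 16 inputs.

Yes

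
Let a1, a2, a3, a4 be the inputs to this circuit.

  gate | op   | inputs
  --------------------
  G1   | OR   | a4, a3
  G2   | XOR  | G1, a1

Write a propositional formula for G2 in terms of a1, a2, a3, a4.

G1 = a4 OR a3
G2 = G1 XOR a1 = (a4 OR a3) XOR a1

(a4 OR a3) XOR a1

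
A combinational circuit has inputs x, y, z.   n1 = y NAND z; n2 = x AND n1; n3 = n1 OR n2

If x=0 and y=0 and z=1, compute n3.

n1 = 0 NAND 1 = 1
n2 = 0 AND 1 = 0
n3 = 1 OR 0 = 1

1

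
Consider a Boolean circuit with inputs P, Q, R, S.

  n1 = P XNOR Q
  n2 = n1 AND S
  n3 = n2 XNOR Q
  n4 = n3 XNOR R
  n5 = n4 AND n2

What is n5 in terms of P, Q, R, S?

((((P XNOR Q) AND S) XNOR Q) XNOR R) AND ((P XNOR Q) AND S)

n1 = P XNOR Q
n2 = n1 AND S = (P XNOR Q) AND S
n3 = n2 XNOR Q = ((P XNOR Q) AND S) XNOR Q
n4 = n3 XNOR R = (((P XNOR Q) AND S) XNOR Q) XNOR R
n5 = n4 AND n2 = ((((P XNOR Q) AND S) XNOR Q) XNOR R) AND ((P XNOR Q) AND S)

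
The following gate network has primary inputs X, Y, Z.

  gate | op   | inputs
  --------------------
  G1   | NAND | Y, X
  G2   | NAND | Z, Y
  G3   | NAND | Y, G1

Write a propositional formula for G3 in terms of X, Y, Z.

Y NAND (Y NAND X)

G1 = Y NAND X
G3 = Y NAND G1 = Y NAND (Y NAND X)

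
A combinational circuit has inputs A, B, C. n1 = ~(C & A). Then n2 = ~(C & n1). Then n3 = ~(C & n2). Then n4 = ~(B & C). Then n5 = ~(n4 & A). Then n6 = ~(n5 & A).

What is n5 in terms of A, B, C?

~((~(B & C)) & A)

n4 = ~(B & C)
n5 = ~(n4 & A) = ~((~(B & C)) & A)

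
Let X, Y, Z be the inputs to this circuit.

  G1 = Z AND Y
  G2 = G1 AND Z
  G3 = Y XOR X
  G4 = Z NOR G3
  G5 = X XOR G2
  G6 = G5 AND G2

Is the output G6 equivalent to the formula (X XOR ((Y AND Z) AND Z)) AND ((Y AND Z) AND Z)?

Yes

G1 = Z AND Y
G2 = G1 AND Z = (Z AND Y) AND Z
G5 = X XOR G2 = X XOR ((Z AND Y) AND Z)
G6 = G5 AND G2 = (X XOR ((Z AND Y) AND Z)) AND ((Z AND Y) AND Z)
At X=0, Y=0, Z=0: circuit gives 0, formula gives 0.
At X=0, Y=1, Z=1: circuit gives 1, formula gives 1.
Agrees on all 8 inputs.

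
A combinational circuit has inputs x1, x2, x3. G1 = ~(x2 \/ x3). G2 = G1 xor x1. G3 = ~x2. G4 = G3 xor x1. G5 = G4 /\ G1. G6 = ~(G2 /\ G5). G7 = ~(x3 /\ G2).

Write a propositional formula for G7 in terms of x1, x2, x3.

G1 = ~(x2 \/ x3)
G2 = G1 xor x1 = (~(x2 \/ x3)) xor x1
G7 = ~(x3 /\ G2) = ~(x3 /\ ((~(x2 \/ x3)) xor x1))

~(x3 /\ ((~(x2 \/ x3)) xor x1))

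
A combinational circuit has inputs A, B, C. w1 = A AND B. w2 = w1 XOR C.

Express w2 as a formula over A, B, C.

w1 = A AND B
w2 = w1 XOR C = (A AND B) XOR C

(A AND B) XOR C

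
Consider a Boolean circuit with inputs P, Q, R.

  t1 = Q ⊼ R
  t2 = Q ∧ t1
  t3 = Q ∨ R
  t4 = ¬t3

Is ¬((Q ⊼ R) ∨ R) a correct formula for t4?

No

t3 = Q ∨ R
t4 = ¬t3 = ¬(Q ∨ R)
At P=0, Q=0, R=0: circuit gives 1, formula gives 0.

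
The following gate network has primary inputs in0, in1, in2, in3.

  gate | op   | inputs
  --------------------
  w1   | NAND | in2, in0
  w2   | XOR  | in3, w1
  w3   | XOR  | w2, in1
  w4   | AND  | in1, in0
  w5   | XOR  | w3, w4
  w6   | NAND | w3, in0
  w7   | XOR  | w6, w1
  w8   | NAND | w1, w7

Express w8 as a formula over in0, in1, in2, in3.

w1 = in2 NAND in0
w2 = in3 XOR w1 = in3 XOR (in2 NAND in0)
w3 = w2 XOR in1 = (in3 XOR (in2 NAND in0)) XOR in1
w6 = w3 NAND in0 = ((in3 XOR (in2 NAND in0)) XOR in1) NAND in0
w7 = w6 XOR w1 = (((in3 XOR (in2 NAND in0)) XOR in1) NAND in0) XOR (in2 NAND in0)
w8 = w1 NAND w7 = (in2 NAND in0) NAND ((((in3 XOR (in2 NAND in0)) XOR in1) NAND in0) XOR (in2 NAND in0))

(in2 NAND in0) NAND ((((in3 XOR (in2 NAND in0)) XOR in1) NAND in0) XOR (in2 NAND in0))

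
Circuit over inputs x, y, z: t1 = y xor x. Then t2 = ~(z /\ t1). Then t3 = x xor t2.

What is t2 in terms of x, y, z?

~(z /\ (y xor x))

t1 = y xor x
t2 = ~(z /\ t1) = ~(z /\ (y xor x))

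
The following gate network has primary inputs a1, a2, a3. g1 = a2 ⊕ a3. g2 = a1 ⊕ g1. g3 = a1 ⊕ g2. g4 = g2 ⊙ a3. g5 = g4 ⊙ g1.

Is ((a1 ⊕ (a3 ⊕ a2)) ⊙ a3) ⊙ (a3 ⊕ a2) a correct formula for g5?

g1 = a2 ⊕ a3
g2 = a1 ⊕ g1 = a1 ⊕ (a2 ⊕ a3)
g4 = g2 ⊙ a3 = (a1 ⊕ (a2 ⊕ a3)) ⊙ a3
g5 = g4 ⊙ g1 = ((a1 ⊕ (a2 ⊕ a3)) ⊙ a3) ⊙ (a2 ⊕ a3)
At a1=0, a2=0, a3=0: circuit gives 0, formula gives 0.
At a1=0, a2=0, a3=1: circuit gives 1, formula gives 1.
Agrees on all 8 inputs.

Yes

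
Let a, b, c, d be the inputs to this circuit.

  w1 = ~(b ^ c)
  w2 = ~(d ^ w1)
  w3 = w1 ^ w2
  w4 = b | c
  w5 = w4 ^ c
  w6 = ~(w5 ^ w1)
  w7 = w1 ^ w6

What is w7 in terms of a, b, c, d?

w1 = ~(b ^ c)
w4 = b | c
w5 = w4 ^ c = (b | c) ^ c
w6 = ~(w5 ^ w1) = ~(((b | c) ^ c) ^ (~(b ^ c)))
w7 = w1 ^ w6 = (~(b ^ c)) ^ (~(((b | c) ^ c) ^ (~(b ^ c))))

(~(b ^ c)) ^ (~(((b | c) ^ c) ^ (~(b ^ c))))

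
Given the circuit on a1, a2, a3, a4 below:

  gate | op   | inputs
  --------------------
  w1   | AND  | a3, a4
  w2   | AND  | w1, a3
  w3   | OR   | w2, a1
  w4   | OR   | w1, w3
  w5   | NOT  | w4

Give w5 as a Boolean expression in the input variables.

w1 = a3 AND a4
w2 = w1 AND a3 = (a3 AND a4) AND a3
w3 = w2 OR a1 = ((a3 AND a4) AND a3) OR a1
w4 = w1 OR w3 = (a3 AND a4) OR (((a3 AND a4) AND a3) OR a1)
w5 = NOT w4 = NOT ((a3 AND a4) OR (((a3 AND a4) AND a3) OR a1))

NOT ((a3 AND a4) OR (((a3 AND a4) AND a3) OR a1))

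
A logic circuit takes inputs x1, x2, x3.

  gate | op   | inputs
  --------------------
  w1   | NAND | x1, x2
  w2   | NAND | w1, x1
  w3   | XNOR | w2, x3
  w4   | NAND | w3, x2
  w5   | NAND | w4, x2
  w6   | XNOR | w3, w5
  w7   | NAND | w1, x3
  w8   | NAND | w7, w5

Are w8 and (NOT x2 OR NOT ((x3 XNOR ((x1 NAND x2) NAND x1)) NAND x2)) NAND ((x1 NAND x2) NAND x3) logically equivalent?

Yes

w1 = x1 NAND x2
w2 = w1 NAND x1 = (x1 NAND x2) NAND x1
w3 = w2 XNOR x3 = ((x1 NAND x2) NAND x1) XNOR x3
w4 = w3 NAND x2 = (((x1 NAND x2) NAND x1) XNOR x3) NAND x2
w5 = w4 NAND x2 = ((((x1 NAND x2) NAND x1) XNOR x3) NAND x2) NAND x2
w7 = w1 NAND x3 = (x1 NAND x2) NAND x3
w8 = w7 NAND w5 = ((x1 NAND x2) NAND x3) NAND (((((x1 NAND x2) NAND x1) XNOR x3) NAND x2) NAND x2)
At x1=0, x2=0, x3=0: circuit gives 0, formula gives 0.
At x1=0, x2=0, x3=1: circuit gives 1, formula gives 1.
Agrees on all 8 inputs.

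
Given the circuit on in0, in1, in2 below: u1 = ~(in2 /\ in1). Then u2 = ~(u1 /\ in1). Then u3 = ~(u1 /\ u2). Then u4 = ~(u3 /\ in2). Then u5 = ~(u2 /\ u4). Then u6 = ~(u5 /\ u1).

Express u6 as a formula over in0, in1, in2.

~((~((~((~(in2 /\ in1)) /\ in1)) /\ (~((~((~(in2 /\ in1)) /\ (~((~(in2 /\ in1)) /\ in1)))) /\ in2)))) /\ (~(in2 /\ in1)))

u1 = ~(in2 /\ in1)
u2 = ~(u1 /\ in1) = ~((~(in2 /\ in1)) /\ in1)
u3 = ~(u1 /\ u2) = ~((~(in2 /\ in1)) /\ (~((~(in2 /\ in1)) /\ in1)))
u4 = ~(u3 /\ in2) = ~((~((~(in2 /\ in1)) /\ (~((~(in2 /\ in1)) /\ in1)))) /\ in2)
u5 = ~(u2 /\ u4) = ~((~((~(in2 /\ in1)) /\ in1)) /\ (~((~((~(in2 /\ in1)) /\ (~((~(in2 /\ in1)) /\ in1)))) /\ in2)))
u6 = ~(u5 /\ u1) = ~((~((~((~(in2 /\ in1)) /\ in1)) /\ (~((~((~(in2 /\ in1)) /\ (~((~(in2 /\ in1)) /\ in1)))) /\ in2)))) /\ (~(in2 /\ in1)))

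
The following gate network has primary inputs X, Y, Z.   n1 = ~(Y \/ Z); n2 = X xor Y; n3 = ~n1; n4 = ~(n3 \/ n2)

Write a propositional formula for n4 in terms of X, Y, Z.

n1 = ~(Y \/ Z)
n2 = X xor Y
n3 = ~n1 = ~(~(Y \/ Z))
n4 = ~(n3 \/ n2) = ~(~(~(Y \/ Z)) \/ (X xor Y))

~(~(~(Y \/ Z)) \/ (X xor Y))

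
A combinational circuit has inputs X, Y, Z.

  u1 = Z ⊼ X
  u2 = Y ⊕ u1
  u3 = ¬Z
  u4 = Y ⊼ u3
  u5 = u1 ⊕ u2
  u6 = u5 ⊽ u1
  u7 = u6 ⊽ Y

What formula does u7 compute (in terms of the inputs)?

u1 = Z ⊼ X
u2 = Y ⊕ u1 = Y ⊕ (Z ⊼ X)
u5 = u1 ⊕ u2 = (Z ⊼ X) ⊕ (Y ⊕ (Z ⊼ X))
u6 = u5 ⊽ u1 = ((Z ⊼ X) ⊕ (Y ⊕ (Z ⊼ X))) ⊽ (Z ⊼ X)
u7 = u6 ⊽ Y = (((Z ⊼ X) ⊕ (Y ⊕ (Z ⊼ X))) ⊽ (Z ⊼ X)) ⊽ Y

(((Z ⊼ X) ⊕ (Y ⊕ (Z ⊼ X))) ⊽ (Z ⊼ X)) ⊽ Y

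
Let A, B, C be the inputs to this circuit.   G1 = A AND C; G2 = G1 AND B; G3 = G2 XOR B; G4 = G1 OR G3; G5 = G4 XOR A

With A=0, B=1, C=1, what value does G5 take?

1

G1 = 0 AND 1 = 0
G2 = 0 AND 1 = 0
G3 = 0 XOR 1 = 1
G4 = 0 OR 1 = 1
G5 = 1 XOR 0 = 1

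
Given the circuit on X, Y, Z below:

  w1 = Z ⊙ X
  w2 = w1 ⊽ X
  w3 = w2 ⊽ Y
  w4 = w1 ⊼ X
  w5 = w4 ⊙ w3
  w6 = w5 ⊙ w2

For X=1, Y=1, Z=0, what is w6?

w1 = 0 ⊙ 1 = 0
w2 = 0 ⊽ 1 = 0
w3 = 0 ⊽ 1 = 0
w4 = 0 ⊼ 1 = 1
w5 = 1 ⊙ 0 = 0
w6 = 0 ⊙ 0 = 1

1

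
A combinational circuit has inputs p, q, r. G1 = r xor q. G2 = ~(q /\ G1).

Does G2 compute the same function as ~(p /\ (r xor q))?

No

G1 = r xor q
G2 = ~(q /\ G1) = ~(q /\ (r xor q))
At p=0, q=1, r=0: circuit gives 0, formula gives 1.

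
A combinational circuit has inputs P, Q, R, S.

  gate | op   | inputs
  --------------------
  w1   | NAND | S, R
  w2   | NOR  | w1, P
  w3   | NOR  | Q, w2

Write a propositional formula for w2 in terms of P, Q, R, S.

w1 = S NAND R
w2 = w1 NOR P = (S NAND R) NOR P

(S NAND R) NOR P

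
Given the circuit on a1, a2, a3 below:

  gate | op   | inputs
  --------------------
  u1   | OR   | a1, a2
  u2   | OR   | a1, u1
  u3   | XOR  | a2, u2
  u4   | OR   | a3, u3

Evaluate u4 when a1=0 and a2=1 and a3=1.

u1 = 0 OR 1 = 1
u2 = 0 OR 1 = 1
u3 = 1 XOR 1 = 0
u4 = 1 OR 0 = 1

1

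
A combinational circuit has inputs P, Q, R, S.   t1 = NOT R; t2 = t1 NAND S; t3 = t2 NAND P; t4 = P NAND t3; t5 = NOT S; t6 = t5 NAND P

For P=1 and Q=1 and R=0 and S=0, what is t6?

0

t5 = NOT 0 = 1
t6 = 1 NAND 1 = 0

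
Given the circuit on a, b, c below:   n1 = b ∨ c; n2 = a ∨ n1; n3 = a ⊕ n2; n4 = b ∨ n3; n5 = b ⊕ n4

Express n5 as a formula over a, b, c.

n1 = b ∨ c
n2 = a ∨ n1 = a ∨ (b ∨ c)
n3 = a ⊕ n2 = a ⊕ (a ∨ (b ∨ c))
n4 = b ∨ n3 = b ∨ (a ⊕ (a ∨ (b ∨ c)))
n5 = b ⊕ n4 = b ⊕ (b ∨ (a ⊕ (a ∨ (b ∨ c))))

b ⊕ (b ∨ (a ⊕ (a ∨ (b ∨ c))))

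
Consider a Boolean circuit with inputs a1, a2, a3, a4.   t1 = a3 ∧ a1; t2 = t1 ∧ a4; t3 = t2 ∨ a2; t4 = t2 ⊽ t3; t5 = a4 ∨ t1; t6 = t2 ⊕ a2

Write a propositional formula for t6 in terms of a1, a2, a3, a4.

((a3 ∧ a1) ∧ a4) ⊕ a2

t1 = a3 ∧ a1
t2 = t1 ∧ a4 = (a3 ∧ a1) ∧ a4
t6 = t2 ⊕ a2 = ((a3 ∧ a1) ∧ a4) ⊕ a2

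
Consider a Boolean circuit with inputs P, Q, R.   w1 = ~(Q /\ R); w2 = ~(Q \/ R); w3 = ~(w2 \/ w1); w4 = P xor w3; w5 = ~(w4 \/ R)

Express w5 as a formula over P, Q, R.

w1 = ~(Q /\ R)
w2 = ~(Q \/ R)
w3 = ~(w2 \/ w1) = ~((~(Q \/ R)) \/ (~(Q /\ R)))
w4 = P xor w3 = P xor (~((~(Q \/ R)) \/ (~(Q /\ R))))
w5 = ~(w4 \/ R) = ~((P xor (~((~(Q \/ R)) \/ (~(Q /\ R))))) \/ R)

~((P xor (~((~(Q \/ R)) \/ (~(Q /\ R))))) \/ R)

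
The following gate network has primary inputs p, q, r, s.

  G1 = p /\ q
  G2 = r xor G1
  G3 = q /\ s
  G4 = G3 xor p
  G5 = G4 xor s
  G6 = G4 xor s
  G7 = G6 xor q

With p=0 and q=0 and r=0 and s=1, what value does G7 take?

G3 = 0 /\ 1 = 0
G4 = 0 xor 0 = 0
G6 = 0 xor 1 = 1
G7 = 1 xor 0 = 1

1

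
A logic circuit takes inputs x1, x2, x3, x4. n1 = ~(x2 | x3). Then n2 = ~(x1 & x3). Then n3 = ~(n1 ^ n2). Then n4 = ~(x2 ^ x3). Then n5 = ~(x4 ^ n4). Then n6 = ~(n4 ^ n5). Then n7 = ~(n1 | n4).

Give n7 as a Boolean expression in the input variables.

~((~(x2 | x3)) | (~(x2 ^ x3)))

n1 = ~(x2 | x3)
n4 = ~(x2 ^ x3)
n7 = ~(n1 | n4) = ~((~(x2 | x3)) | (~(x2 ^ x3)))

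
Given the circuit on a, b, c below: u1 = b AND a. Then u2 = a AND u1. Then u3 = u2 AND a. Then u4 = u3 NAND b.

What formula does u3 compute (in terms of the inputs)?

u1 = b AND a
u2 = a AND u1 = a AND (b AND a)
u3 = u2 AND a = (a AND (b AND a)) AND a

(a AND (b AND a)) AND a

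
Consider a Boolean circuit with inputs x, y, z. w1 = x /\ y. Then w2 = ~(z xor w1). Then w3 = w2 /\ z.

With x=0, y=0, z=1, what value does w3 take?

w1 = 0 /\ 0 = 0
w2 = ~(1 xor 0) = 0
w3 = 0 /\ 1 = 0

0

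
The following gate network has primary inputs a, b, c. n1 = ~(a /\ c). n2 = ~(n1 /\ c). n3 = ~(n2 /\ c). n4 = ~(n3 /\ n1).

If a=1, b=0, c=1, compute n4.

1

n1 = ~(1 /\ 1) = 0
n2 = ~(0 /\ 1) = 1
n3 = ~(1 /\ 1) = 0
n4 = ~(0 /\ 0) = 1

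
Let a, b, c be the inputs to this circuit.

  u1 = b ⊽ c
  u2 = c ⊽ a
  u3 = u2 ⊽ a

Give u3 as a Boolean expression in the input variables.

u2 = c ⊽ a
u3 = u2 ⊽ a = (c ⊽ a) ⊽ a

(c ⊽ a) ⊽ a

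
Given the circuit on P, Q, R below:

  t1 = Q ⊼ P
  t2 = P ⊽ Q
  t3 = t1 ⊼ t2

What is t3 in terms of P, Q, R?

(Q ⊼ P) ⊼ (P ⊽ Q)

t1 = Q ⊼ P
t2 = P ⊽ Q
t3 = t1 ⊼ t2 = (Q ⊼ P) ⊼ (P ⊽ Q)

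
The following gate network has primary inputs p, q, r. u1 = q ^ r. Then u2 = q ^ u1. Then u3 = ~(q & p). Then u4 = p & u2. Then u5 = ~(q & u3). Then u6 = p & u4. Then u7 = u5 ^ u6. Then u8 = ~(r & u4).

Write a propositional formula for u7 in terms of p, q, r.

(~(q & (~(q & p)))) ^ (p & (p & (q ^ (q ^ r))))

u1 = q ^ r
u2 = q ^ u1 = q ^ (q ^ r)
u3 = ~(q & p)
u4 = p & u2 = p & (q ^ (q ^ r))
u5 = ~(q & u3) = ~(q & (~(q & p)))
u6 = p & u4 = p & (p & (q ^ (q ^ r)))
u7 = u5 ^ u6 = (~(q & (~(q & p)))) ^ (p & (p & (q ^ (q ^ r))))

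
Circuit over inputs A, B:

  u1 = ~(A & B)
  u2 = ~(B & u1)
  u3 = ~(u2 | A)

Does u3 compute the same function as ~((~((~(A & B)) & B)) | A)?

u1 = ~(A & B)
u2 = ~(B & u1) = ~(B & (~(A & B)))
u3 = ~(u2 | A) = ~((~(B & (~(A & B)))) | A)
At A=0, B=0: circuit gives 0, formula gives 0.
At A=0, B=1: circuit gives 1, formula gives 1.
Agrees on all 4 inputs.

Yes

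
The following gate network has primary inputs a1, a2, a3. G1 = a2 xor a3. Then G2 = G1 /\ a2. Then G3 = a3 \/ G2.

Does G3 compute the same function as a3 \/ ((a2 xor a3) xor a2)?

No

G1 = a2 xor a3
G2 = G1 /\ a2 = (a2 xor a3) /\ a2
G3 = a3 \/ G2 = a3 \/ ((a2 xor a3) /\ a2)
At a1=0, a2=1, a3=0: circuit gives 1, formula gives 0.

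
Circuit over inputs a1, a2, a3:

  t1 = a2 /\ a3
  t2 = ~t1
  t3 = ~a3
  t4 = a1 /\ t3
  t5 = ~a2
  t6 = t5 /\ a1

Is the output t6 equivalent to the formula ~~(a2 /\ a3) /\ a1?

No

t5 = ~a2
t6 = t5 /\ a1 = ~a2 /\ a1
At a1=1, a2=0, a3=0: circuit gives 1, formula gives 0.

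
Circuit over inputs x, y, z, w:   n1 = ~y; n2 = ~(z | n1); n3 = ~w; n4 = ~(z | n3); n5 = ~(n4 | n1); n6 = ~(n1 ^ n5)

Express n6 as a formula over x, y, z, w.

n1 = ~y
n3 = ~w
n4 = ~(z | n3) = ~(z | ~w)
n5 = ~(n4 | n1) = ~((~(z | ~w)) | ~y)
n6 = ~(n1 ^ n5) = ~(~y ^ (~((~(z | ~w)) | ~y)))

~(~y ^ (~((~(z | ~w)) | ~y)))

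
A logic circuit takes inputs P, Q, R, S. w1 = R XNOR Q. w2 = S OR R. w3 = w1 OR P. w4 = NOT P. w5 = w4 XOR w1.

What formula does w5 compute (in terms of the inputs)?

w1 = R XNOR Q
w4 = NOT P
w5 = w4 XOR w1 = NOT P XOR (R XNOR Q)

NOT P XOR (R XNOR Q)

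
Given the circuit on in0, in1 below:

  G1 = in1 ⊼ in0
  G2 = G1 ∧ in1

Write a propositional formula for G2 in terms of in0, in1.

G1 = in1 ⊼ in0
G2 = G1 ∧ in1 = (in1 ⊼ in0) ∧ in1

(in1 ⊼ in0) ∧ in1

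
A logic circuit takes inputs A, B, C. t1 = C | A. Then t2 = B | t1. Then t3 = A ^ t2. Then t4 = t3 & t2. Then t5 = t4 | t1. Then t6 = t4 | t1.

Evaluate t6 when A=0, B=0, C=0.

t1 = 0 | 0 = 0
t2 = 0 | 0 = 0
t3 = 0 ^ 0 = 0
t4 = 0 & 0 = 0
t6 = 0 | 0 = 0

0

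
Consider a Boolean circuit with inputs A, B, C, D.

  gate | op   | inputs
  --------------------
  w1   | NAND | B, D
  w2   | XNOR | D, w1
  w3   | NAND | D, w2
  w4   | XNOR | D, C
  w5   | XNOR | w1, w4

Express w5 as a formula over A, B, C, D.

(B NAND D) XNOR (D XNOR C)

w1 = B NAND D
w4 = D XNOR C
w5 = w1 XNOR w4 = (B NAND D) XNOR (D XNOR C)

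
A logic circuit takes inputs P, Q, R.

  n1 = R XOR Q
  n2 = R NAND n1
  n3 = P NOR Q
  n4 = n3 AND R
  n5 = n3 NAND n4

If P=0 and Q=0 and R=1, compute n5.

n3 = 0 NOR 0 = 1
n4 = 1 AND 1 = 1
n5 = 1 NAND 1 = 0

0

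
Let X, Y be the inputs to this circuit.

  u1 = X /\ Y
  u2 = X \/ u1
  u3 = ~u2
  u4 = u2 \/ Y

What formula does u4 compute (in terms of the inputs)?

u1 = X /\ Y
u2 = X \/ u1 = X \/ (X /\ Y)
u4 = u2 \/ Y = (X \/ (X /\ Y)) \/ Y

(X \/ (X /\ Y)) \/ Y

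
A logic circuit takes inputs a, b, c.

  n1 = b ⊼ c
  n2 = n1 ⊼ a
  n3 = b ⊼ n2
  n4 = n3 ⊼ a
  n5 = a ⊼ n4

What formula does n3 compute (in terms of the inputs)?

b ⊼ ((b ⊼ c) ⊼ a)

n1 = b ⊼ c
n2 = n1 ⊼ a = (b ⊼ c) ⊼ a
n3 = b ⊼ n2 = b ⊼ ((b ⊼ c) ⊼ a)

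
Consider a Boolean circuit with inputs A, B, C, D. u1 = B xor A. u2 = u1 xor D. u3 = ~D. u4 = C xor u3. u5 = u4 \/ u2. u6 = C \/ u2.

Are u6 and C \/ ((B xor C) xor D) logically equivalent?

No

u1 = B xor A
u2 = u1 xor D = (B xor A) xor D
u6 = C \/ u2 = C \/ ((B xor A) xor D)
At A=1, B=0, C=0, D=0: circuit gives 1, formula gives 0.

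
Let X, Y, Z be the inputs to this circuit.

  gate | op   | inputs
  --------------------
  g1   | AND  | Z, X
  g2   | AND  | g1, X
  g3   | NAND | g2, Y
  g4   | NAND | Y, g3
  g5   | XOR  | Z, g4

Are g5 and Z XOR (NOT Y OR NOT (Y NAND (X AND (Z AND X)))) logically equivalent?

Yes

g1 = Z AND X
g2 = g1 AND X = (Z AND X) AND X
g3 = g2 NAND Y = ((Z AND X) AND X) NAND Y
g4 = Y NAND g3 = Y NAND (((Z AND X) AND X) NAND Y)
g5 = Z XOR g4 = Z XOR (Y NAND (((Z AND X) AND X) NAND Y))
At X=0, Y=0, Z=1: circuit gives 0, formula gives 0.
At X=0, Y=0, Z=0: circuit gives 1, formula gives 1.
Agrees on all 8 inputs.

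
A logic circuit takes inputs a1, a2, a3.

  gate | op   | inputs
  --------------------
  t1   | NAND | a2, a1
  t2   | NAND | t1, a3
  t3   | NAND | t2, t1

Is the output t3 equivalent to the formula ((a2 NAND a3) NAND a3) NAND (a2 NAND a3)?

t1 = a2 NAND a1
t2 = t1 NAND a3 = (a2 NAND a1) NAND a3
t3 = t2 NAND t1 = ((a2 NAND a1) NAND a3) NAND (a2 NAND a1)
At a1=1, a2=1, a3=0: circuit gives 1, formula gives 0.

No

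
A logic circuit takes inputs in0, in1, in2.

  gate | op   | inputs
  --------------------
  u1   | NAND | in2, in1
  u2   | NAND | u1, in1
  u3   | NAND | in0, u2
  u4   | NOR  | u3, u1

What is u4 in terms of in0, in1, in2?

u1 = in2 NAND in1
u2 = u1 NAND in1 = (in2 NAND in1) NAND in1
u3 = in0 NAND u2 = in0 NAND ((in2 NAND in1) NAND in1)
u4 = u3 NOR u1 = (in0 NAND ((in2 NAND in1) NAND in1)) NOR (in2 NAND in1)

(in0 NAND ((in2 NAND in1) NAND in1)) NOR (in2 NAND in1)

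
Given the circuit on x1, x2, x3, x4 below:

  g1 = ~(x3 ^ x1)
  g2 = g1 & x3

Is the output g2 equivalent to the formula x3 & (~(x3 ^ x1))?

g1 = ~(x3 ^ x1)
g2 = g1 & x3 = (~(x3 ^ x1)) & x3
At x1=0, x2=0, x3=0, x4=0: circuit gives 0, formula gives 0.
At x1=1, x2=0, x3=1, x4=0: circuit gives 1, formula gives 1.
Agrees on all 16 inputs.

Yes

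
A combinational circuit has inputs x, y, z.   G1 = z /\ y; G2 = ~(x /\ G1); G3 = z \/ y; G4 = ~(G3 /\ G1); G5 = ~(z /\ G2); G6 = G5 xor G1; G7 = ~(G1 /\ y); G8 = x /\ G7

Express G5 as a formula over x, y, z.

~(z /\ (~(x /\ (z /\ y))))

G1 = z /\ y
G2 = ~(x /\ G1) = ~(x /\ (z /\ y))
G5 = ~(z /\ G2) = ~(z /\ (~(x /\ (z /\ y))))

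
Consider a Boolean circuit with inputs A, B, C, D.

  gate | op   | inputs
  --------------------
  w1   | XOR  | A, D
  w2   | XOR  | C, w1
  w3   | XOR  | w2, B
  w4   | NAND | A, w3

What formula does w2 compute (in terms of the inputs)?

C XOR (A XOR D)

w1 = A XOR D
w2 = C XOR w1 = C XOR (A XOR D)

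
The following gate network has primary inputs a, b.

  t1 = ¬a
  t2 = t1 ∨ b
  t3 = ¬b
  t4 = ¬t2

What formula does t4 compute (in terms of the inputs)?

t1 = ¬a
t2 = t1 ∨ b = ¬a ∨ b
t4 = ¬t2 = ¬(¬a ∨ b)

¬(¬a ∨ b)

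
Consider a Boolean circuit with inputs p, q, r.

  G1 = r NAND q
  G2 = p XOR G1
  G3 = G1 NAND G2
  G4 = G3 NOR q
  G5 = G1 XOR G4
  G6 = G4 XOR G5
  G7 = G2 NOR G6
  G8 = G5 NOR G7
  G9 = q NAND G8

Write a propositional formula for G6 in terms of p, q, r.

G1 = r NAND q
G2 = p XOR G1 = p XOR (r NAND q)
G3 = G1 NAND G2 = (r NAND q) NAND (p XOR (r NAND q))
G4 = G3 NOR q = ((r NAND q) NAND (p XOR (r NAND q))) NOR q
G5 = G1 XOR G4 = (r NAND q) XOR (((r NAND q) NAND (p XOR (r NAND q))) NOR q)
G6 = G4 XOR G5 = (((r NAND q) NAND (p XOR (r NAND q))) NOR q) XOR ((r NAND q) XOR (((r NAND q) NAND (p XOR (r NAND q))) NOR q))

(((r NAND q) NAND (p XOR (r NAND q))) NOR q) XOR ((r NAND q) XOR (((r NAND q) NAND (p XOR (r NAND q))) NOR q))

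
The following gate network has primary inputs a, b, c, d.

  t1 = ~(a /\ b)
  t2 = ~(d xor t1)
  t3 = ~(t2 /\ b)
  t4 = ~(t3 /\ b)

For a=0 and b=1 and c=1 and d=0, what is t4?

0

t1 = ~(0 /\ 1) = 1
t2 = ~(0 xor 1) = 0
t3 = ~(0 /\ 1) = 1
t4 = ~(1 /\ 1) = 0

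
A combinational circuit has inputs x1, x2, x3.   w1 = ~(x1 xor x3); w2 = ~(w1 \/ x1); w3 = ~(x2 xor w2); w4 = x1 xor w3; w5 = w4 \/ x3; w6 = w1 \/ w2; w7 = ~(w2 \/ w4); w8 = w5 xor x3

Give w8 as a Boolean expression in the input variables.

((x1 xor (~(x2 xor (~((~(x1 xor x3)) \/ x1))))) \/ x3) xor x3

w1 = ~(x1 xor x3)
w2 = ~(w1 \/ x1) = ~((~(x1 xor x3)) \/ x1)
w3 = ~(x2 xor w2) = ~(x2 xor (~((~(x1 xor x3)) \/ x1)))
w4 = x1 xor w3 = x1 xor (~(x2 xor (~((~(x1 xor x3)) \/ x1))))
w5 = w4 \/ x3 = (x1 xor (~(x2 xor (~((~(x1 xor x3)) \/ x1))))) \/ x3
w8 = w5 xor x3 = ((x1 xor (~(x2 xor (~((~(x1 xor x3)) \/ x1))))) \/ x3) xor x3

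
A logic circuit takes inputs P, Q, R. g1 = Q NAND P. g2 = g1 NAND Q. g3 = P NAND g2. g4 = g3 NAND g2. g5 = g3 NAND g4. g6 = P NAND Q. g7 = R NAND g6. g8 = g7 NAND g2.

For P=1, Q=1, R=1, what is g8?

0

g1 = 1 NAND 1 = 0
g2 = 0 NAND 1 = 1
g6 = 1 NAND 1 = 0
g7 = 1 NAND 0 = 1
g8 = 1 NAND 1 = 0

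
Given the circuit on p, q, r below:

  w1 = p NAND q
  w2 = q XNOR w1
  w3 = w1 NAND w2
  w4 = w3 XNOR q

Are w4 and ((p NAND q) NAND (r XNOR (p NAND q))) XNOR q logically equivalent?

No

w1 = p NAND q
w2 = q XNOR w1 = q XNOR (p NAND q)
w3 = w1 NAND w2 = (p NAND q) NAND (q XNOR (p NAND q))
w4 = w3 XNOR q = ((p NAND q) NAND (q XNOR (p NAND q))) XNOR q
At p=0, q=0, r=1: circuit gives 0, formula gives 1.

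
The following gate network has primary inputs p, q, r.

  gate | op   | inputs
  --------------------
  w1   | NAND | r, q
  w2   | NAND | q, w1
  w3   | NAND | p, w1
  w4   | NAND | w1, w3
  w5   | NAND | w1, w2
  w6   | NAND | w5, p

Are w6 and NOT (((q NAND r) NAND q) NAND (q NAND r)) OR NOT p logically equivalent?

Yes

w1 = r NAND q
w2 = q NAND w1 = q NAND (r NAND q)
w5 = w1 NAND w2 = (r NAND q) NAND (q NAND (r NAND q))
w6 = w5 NAND p = ((r NAND q) NAND (q NAND (r NAND q))) NAND p
At p=1, q=1, r=0: circuit gives 0, formula gives 0.
At p=0, q=0, r=0: circuit gives 1, formula gives 1.
Agrees on all 8 inputs.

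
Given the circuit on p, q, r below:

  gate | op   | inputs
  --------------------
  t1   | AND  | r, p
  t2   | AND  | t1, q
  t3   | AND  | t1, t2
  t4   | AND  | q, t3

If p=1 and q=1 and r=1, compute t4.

t1 = 1 AND 1 = 1
t2 = 1 AND 1 = 1
t3 = 1 AND 1 = 1
t4 = 1 AND 1 = 1

1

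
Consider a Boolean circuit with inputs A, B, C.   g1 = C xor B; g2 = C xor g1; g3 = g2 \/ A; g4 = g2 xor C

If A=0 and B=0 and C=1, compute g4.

1

g1 = 1 xor 0 = 1
g2 = 1 xor 1 = 0
g4 = 0 xor 1 = 1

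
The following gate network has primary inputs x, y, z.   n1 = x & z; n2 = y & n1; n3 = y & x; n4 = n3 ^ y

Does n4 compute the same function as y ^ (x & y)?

n3 = y & x
n4 = n3 ^ y = (y & x) ^ y
At x=0, y=0, z=0: circuit gives 0, formula gives 0.
At x=0, y=1, z=0: circuit gives 1, formula gives 1.
Agrees on all 8 inputs.

Yes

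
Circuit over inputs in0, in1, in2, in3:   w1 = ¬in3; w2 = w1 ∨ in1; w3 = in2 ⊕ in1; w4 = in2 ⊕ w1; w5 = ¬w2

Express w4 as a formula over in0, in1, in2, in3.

w1 = ¬in3
w4 = in2 ⊕ w1 = in2 ⊕ ¬in3

in2 ⊕ ¬in3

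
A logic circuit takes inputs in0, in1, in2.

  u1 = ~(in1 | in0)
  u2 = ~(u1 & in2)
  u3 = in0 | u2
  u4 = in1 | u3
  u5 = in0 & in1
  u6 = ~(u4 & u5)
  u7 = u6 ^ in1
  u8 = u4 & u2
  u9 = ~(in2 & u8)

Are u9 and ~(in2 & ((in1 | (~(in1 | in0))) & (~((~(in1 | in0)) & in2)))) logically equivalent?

u1 = ~(in1 | in0)
u2 = ~(u1 & in2) = ~((~(in1 | in0)) & in2)
u3 = in0 | u2 = in0 | (~((~(in1 | in0)) & in2))
u4 = in1 | u3 = in1 | (in0 | (~((~(in1 | in0)) & in2)))
u8 = u4 & u2 = (in1 | (in0 | (~((~(in1 | in0)) & in2)))) & (~((~(in1 | in0)) & in2))
u9 = ~(in2 & u8) = ~(in2 & ((in1 | (in0 | (~((~(in1 | in0)) & in2)))) & (~((~(in1 | in0)) & in2))))
At in0=1, in1=0, in2=1: circuit gives 0, formula gives 1.

No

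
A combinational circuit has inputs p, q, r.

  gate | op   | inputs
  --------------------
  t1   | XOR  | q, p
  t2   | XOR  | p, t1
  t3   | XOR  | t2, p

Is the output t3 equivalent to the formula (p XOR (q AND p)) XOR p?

No

t1 = q XOR p
t2 = p XOR t1 = p XOR (q XOR p)
t3 = t2 XOR p = (p XOR (q XOR p)) XOR p
At p=0, q=1, r=0: circuit gives 1, formula gives 0.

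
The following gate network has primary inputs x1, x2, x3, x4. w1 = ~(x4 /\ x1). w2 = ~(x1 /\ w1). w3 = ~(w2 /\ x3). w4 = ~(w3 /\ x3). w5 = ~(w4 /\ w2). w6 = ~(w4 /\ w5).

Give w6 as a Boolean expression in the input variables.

~((~((~((~(x1 /\ (~(x4 /\ x1)))) /\ x3)) /\ x3)) /\ (~((~((~((~(x1 /\ (~(x4 /\ x1)))) /\ x3)) /\ x3)) /\ (~(x1 /\ (~(x4 /\ x1)))))))

w1 = ~(x4 /\ x1)
w2 = ~(x1 /\ w1) = ~(x1 /\ (~(x4 /\ x1)))
w3 = ~(w2 /\ x3) = ~((~(x1 /\ (~(x4 /\ x1)))) /\ x3)
w4 = ~(w3 /\ x3) = ~((~((~(x1 /\ (~(x4 /\ x1)))) /\ x3)) /\ x3)
w5 = ~(w4 /\ w2) = ~((~((~((~(x1 /\ (~(x4 /\ x1)))) /\ x3)) /\ x3)) /\ (~(x1 /\ (~(x4 /\ x1)))))
w6 = ~(w4 /\ w5) = ~((~((~((~(x1 /\ (~(x4 /\ x1)))) /\ x3)) /\ x3)) /\ (~((~((~((~(x1 /\ (~(x4 /\ x1)))) /\ x3)) /\ x3)) /\ (~(x1 /\ (~(x4 /\ x1)))))))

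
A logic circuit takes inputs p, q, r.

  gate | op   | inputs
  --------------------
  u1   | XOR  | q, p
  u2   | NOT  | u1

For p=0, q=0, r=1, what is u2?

u1 = 0 XOR 0 = 0
u2 = NOT 0 = 1

1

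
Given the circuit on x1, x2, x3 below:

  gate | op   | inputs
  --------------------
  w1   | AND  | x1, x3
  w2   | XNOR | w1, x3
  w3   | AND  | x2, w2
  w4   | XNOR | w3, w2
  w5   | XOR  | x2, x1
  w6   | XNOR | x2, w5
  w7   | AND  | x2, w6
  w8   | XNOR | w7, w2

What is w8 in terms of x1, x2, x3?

w1 = x1 AND x3
w2 = w1 XNOR x3 = (x1 AND x3) XNOR x3
w5 = x2 XOR x1
w6 = x2 XNOR w5 = x2 XNOR (x2 XOR x1)
w7 = x2 AND w6 = x2 AND (x2 XNOR (x2 XOR x1))
w8 = w7 XNOR w2 = (x2 AND (x2 XNOR (x2 XOR x1))) XNOR ((x1 AND x3) XNOR x3)

(x2 AND (x2 XNOR (x2 XOR x1))) XNOR ((x1 AND x3) XNOR x3)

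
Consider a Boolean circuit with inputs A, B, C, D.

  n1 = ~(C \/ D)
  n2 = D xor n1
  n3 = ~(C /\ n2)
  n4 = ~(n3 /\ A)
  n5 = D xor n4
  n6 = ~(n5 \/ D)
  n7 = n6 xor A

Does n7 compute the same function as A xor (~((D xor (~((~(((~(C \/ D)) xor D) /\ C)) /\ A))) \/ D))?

n1 = ~(C \/ D)
n2 = D xor n1 = D xor (~(C \/ D))
n3 = ~(C /\ n2) = ~(C /\ (D xor (~(C \/ D))))
n4 = ~(n3 /\ A) = ~((~(C /\ (D xor (~(C \/ D))))) /\ A)
n5 = D xor n4 = D xor (~((~(C /\ (D xor (~(C \/ D))))) /\ A))
n6 = ~(n5 \/ D) = ~((D xor (~((~(C /\ (D xor (~(C \/ D))))) /\ A))) \/ D)
n7 = n6 xor A = (~((D xor (~((~(C /\ (D xor (~(C \/ D))))) /\ A))) \/ D)) xor A
At A=0, B=0, C=0, D=0: circuit gives 0, formula gives 0.
At A=1, B=0, C=0, D=1: circuit gives 1, formula gives 1.
Agrees on all 16 inputs.

Yes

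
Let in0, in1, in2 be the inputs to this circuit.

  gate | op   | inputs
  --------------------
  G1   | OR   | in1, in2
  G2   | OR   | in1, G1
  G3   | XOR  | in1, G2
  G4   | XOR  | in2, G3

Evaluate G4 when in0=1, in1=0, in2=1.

G1 = 0 OR 1 = 1
G2 = 0 OR 1 = 1
G3 = 0 XOR 1 = 1
G4 = 1 XOR 1 = 0

0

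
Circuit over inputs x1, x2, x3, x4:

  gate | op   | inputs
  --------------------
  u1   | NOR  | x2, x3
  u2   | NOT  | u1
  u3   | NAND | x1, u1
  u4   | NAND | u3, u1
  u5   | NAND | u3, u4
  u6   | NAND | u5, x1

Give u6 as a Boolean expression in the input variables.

u1 = x2 NOR x3
u3 = x1 NAND u1 = x1 NAND (x2 NOR x3)
u4 = u3 NAND u1 = (x1 NAND (x2 NOR x3)) NAND (x2 NOR x3)
u5 = u3 NAND u4 = (x1 NAND (x2 NOR x3)) NAND ((x1 NAND (x2 NOR x3)) NAND (x2 NOR x3))
u6 = u5 NAND x1 = ((x1 NAND (x2 NOR x3)) NAND ((x1 NAND (x2 NOR x3)) NAND (x2 NOR x3))) NAND x1

((x1 NAND (x2 NOR x3)) NAND ((x1 NAND (x2 NOR x3)) NAND (x2 NOR x3))) NAND x1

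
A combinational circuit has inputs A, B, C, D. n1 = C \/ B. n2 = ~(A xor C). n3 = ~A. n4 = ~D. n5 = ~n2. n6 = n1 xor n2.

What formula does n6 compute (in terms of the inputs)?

n1 = C \/ B
n2 = ~(A xor C)
n6 = n1 xor n2 = (C \/ B) xor (~(A xor C))

(C \/ B) xor (~(A xor C))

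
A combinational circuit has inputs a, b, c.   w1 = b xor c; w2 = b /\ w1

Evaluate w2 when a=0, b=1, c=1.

w1 = 1 xor 1 = 0
w2 = 1 /\ 0 = 0

0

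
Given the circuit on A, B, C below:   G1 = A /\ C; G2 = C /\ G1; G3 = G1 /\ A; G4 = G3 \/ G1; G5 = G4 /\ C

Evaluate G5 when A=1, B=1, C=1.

1

G1 = 1 /\ 1 = 1
G3 = 1 /\ 1 = 1
G4 = 1 \/ 1 = 1
G5 = 1 /\ 1 = 1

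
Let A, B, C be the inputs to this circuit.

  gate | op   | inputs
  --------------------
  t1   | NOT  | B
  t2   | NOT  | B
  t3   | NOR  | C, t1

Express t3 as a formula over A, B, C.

t1 = NOT B
t3 = C NOR t1 = C NOR NOT B

C NOR NOT B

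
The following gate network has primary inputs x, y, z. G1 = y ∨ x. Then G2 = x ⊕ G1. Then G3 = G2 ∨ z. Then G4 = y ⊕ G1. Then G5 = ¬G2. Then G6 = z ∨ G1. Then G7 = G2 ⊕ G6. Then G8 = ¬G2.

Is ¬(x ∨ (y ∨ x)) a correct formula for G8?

No

G1 = y ∨ x
G2 = x ⊕ G1 = x ⊕ (y ∨ x)
G8 = ¬G2 = ¬(x ⊕ (y ∨ x))
At x=1, y=0, z=0: circuit gives 1, formula gives 0.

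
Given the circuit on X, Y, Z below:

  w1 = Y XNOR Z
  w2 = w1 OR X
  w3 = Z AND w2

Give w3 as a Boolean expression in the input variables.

Z AND ((Y XNOR Z) OR X)

w1 = Y XNOR Z
w2 = w1 OR X = (Y XNOR Z) OR X
w3 = Z AND w2 = Z AND ((Y XNOR Z) OR X)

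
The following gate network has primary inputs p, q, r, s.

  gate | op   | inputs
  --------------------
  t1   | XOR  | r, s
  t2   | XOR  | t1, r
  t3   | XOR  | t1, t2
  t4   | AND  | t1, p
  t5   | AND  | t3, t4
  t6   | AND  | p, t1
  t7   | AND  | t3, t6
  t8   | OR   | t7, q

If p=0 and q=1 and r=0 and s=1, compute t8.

t1 = 0 XOR 1 = 1
t2 = 1 XOR 0 = 1
t3 = 1 XOR 1 = 0
t6 = 0 AND 1 = 0
t7 = 0 AND 0 = 0
t8 = 0 OR 1 = 1

1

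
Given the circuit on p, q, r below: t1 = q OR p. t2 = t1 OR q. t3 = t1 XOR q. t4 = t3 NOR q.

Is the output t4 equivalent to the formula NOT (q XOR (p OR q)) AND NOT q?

t1 = q OR p
t3 = t1 XOR q = (q OR p) XOR q
t4 = t3 NOR q = ((q OR p) XOR q) NOR q
At p=0, q=1, r=0: circuit gives 0, formula gives 0.
At p=0, q=0, r=0: circuit gives 1, formula gives 1.
Agrees on all 8 inputs.

Yes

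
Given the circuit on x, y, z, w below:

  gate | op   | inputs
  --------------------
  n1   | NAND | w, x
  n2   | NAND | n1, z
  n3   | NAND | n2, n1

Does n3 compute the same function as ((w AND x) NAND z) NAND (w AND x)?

n1 = w NAND x
n2 = n1 NAND z = (w NAND x) NAND z
n3 = n2 NAND n1 = ((w NAND x) NAND z) NAND (w NAND x)
At x=0, y=0, z=0, w=0: circuit gives 0, formula gives 1.

No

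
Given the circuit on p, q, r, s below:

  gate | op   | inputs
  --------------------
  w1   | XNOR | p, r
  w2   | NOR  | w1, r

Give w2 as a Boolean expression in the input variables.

(p XNOR r) NOR r

w1 = p XNOR r
w2 = w1 NOR r = (p XNOR r) NOR r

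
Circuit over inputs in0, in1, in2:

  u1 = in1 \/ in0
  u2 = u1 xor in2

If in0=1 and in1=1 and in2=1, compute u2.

u1 = 1 \/ 1 = 1
u2 = 1 xor 1 = 0

0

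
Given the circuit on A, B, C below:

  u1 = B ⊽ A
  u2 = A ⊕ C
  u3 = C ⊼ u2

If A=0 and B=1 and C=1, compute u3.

u2 = 0 ⊕ 1 = 1
u3 = 1 ⊼ 1 = 0

0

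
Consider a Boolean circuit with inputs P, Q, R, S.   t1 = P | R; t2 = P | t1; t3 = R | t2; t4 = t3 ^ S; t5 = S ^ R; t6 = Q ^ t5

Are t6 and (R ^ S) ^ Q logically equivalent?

t5 = S ^ R
t6 = Q ^ t5 = Q ^ (S ^ R)
At P=0, Q=0, R=0, S=0: circuit gives 0, formula gives 0.
At P=0, Q=0, R=0, S=1: circuit gives 1, formula gives 1.
Agrees on all 16 inputs.

Yes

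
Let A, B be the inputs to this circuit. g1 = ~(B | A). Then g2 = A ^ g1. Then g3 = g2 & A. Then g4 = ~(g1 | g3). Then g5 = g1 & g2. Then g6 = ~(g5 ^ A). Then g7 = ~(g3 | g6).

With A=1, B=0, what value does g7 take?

0

g1 = ~(0 | 1) = 0
g2 = 1 ^ 0 = 1
g3 = 1 & 1 = 1
g5 = 0 & 1 = 0
g6 = ~(0 ^ 1) = 0
g7 = ~(1 | 0) = 0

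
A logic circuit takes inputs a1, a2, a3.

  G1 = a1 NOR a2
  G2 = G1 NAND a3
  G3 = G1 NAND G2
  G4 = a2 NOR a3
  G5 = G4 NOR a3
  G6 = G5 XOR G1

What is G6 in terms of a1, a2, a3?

G1 = a1 NOR a2
G4 = a2 NOR a3
G5 = G4 NOR a3 = (a2 NOR a3) NOR a3
G6 = G5 XOR G1 = ((a2 NOR a3) NOR a3) XOR (a1 NOR a2)

((a2 NOR a3) NOR a3) XOR (a1 NOR a2)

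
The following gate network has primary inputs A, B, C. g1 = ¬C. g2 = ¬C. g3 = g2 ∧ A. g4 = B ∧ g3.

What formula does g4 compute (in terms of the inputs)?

g2 = ¬C
g3 = g2 ∧ A = ¬C ∧ A
g4 = B ∧ g3 = B ∧ (¬C ∧ A)

B ∧ (¬C ∧ A)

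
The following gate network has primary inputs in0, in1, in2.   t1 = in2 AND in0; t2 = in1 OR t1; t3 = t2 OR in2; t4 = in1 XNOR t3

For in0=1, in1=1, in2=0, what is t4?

t1 = 0 AND 1 = 0
t2 = 1 OR 0 = 1
t3 = 1 OR 0 = 1
t4 = 1 XNOR 1 = 1

1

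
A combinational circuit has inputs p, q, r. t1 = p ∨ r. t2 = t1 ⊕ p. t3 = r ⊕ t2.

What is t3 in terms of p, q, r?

t1 = p ∨ r
t2 = t1 ⊕ p = (p ∨ r) ⊕ p
t3 = r ⊕ t2 = r ⊕ ((p ∨ r) ⊕ p)

r ⊕ ((p ∨ r) ⊕ p)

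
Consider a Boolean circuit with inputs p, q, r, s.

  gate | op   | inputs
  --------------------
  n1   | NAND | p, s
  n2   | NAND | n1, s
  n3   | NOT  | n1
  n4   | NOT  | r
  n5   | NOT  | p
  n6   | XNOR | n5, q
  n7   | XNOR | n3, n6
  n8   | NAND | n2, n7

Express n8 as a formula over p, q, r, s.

n1 = p NAND s
n2 = n1 NAND s = (p NAND s) NAND s
n3 = NOT n1 = NOT (p NAND s)
n5 = NOT p
n6 = n5 XNOR q = NOT p XNOR q
n7 = n3 XNOR n6 = NOT (p NAND s) XNOR (NOT p XNOR q)
n8 = n2 NAND n7 = ((p NAND s) NAND s) NAND (NOT (p NAND s) XNOR (NOT p XNOR q))

((p NAND s) NAND s) NAND (NOT (p NAND s) XNOR (NOT p XNOR q))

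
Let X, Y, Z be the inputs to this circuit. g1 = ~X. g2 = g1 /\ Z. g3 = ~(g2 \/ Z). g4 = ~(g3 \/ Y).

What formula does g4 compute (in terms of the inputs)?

g1 = ~X
g2 = g1 /\ Z = ~X /\ Z
g3 = ~(g2 \/ Z) = ~((~X /\ Z) \/ Z)
g4 = ~(g3 \/ Y) = ~((~((~X /\ Z) \/ Z)) \/ Y)

~((~((~X /\ Z) \/ Z)) \/ Y)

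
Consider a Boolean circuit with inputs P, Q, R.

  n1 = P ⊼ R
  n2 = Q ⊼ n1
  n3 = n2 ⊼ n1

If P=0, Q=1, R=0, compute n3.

n1 = 0 ⊼ 0 = 1
n2 = 1 ⊼ 1 = 0
n3 = 0 ⊼ 1 = 1

1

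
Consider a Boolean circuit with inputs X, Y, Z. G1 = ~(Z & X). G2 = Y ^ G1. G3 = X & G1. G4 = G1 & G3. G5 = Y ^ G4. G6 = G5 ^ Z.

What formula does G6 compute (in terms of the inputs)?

(Y ^ ((~(Z & X)) & (X & (~(Z & X))))) ^ Z

G1 = ~(Z & X)
G3 = X & G1 = X & (~(Z & X))
G4 = G1 & G3 = (~(Z & X)) & (X & (~(Z & X)))
G5 = Y ^ G4 = Y ^ ((~(Z & X)) & (X & (~(Z & X))))
G6 = G5 ^ Z = (Y ^ ((~(Z & X)) & (X & (~(Z & X))))) ^ Z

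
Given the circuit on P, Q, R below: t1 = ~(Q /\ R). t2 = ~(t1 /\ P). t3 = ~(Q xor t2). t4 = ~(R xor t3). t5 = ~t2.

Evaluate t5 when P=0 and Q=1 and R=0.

t1 = ~(1 /\ 0) = 1
t2 = ~(1 /\ 0) = 1
t5 = ~1 = 0

0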